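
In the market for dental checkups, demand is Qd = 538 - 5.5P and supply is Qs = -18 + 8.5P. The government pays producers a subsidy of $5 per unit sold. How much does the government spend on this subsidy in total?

Pre-subsidy: 538 - 5.5P = -18 + 8.5P gives P* = 278/7, Q* = 2237/7.
With the subsidy, sellers receive Ps = Pb + 5 for each unit, where Pb is the price buyers pay.
Supply in terms of Pb becomes Qs = -18 + 8.5(Pb + 5) = 24.5 + 8.5Pb. Setting this equal to demand: 538 - 5.5Pb = 24.5 + 8.5Pb, so Pb = 1027/28.
Sellers receive Ps = 1027/28 + 5 = 1167/28; Q' = 538 − 5.5·(1027/28) = 18831/56.
Government outlay = subsidy × quantity = 5 × 18831/56 = 94155/56.

Government cost = 94155/56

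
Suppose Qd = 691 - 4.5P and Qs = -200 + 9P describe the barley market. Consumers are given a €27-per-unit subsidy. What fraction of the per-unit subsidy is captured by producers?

Pre-subsidy: 691 - 4.5P = -200 + 9P gives P* = 66, Q* = 394.
With the rebate, buyers effectively pay Pb = Ps − 27, where Ps is the price sellers receive.
Demand in terms of Ps becomes Qd = 691 − 4.5(Ps − 27) = 812.5 - 4.5Ps. Setting this equal to supply: 812.5 - 4.5Ps = -200 + 9Ps, so Ps = 75.
Buyers pay Pb = 75 − 27 = 48; Q' = -200 + 9·75 = 475.
Buyers' price falls by P* − Pb = 66 − 48 = 18; sellers' price rises by Ps − P* = 75 − 66 = 9.
So producers capture 9/27 = 1/3 of each unit of subsidy.

Producer share = 1/3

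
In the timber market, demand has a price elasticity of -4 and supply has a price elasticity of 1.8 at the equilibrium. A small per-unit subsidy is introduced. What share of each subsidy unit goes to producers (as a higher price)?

Producer share = 20/29

For a small subsidy around the equilibrium, the benefit split depends on the relative slopes, which at a point are proportional to the elasticities.
Buyer share = εs/(εs + |εd|) = 1.8/(1.8 + 4) = 9/29; seller share = |εd|/(εs + |εd|) = 20/29.
So producers capture 20/29 of the subsidy.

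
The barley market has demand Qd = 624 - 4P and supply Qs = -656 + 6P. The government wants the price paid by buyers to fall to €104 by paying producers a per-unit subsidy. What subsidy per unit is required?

At a buyer price of 104, quantity demanded is 624 − 4·104 = 208.
Sellers supply 208 only when they receive Ps with -656 + 6·Ps = 208, i.e. Ps = 144.
s = Ps − Pb = 144 − 104 = 40.

Required subsidy s = €40 per unit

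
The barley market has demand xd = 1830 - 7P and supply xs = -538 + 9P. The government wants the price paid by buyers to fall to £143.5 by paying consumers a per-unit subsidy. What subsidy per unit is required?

Required subsidy s = £8 per unit

At a buyer price of 143.5, quantity demanded is 1830 − 7·143.5 = 825.5.
Sellers supply 825.5 only when they receive Ps with -538 + 9·Ps = 825.5, i.e. Ps = 151.5.
s = Ps − Pb = 151.5 − 143.5 = 8.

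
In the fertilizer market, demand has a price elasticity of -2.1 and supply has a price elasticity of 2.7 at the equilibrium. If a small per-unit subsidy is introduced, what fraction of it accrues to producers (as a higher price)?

For a small subsidy around the equilibrium, the benefit split depends on the relative slopes, which at a point are proportional to the elasticities.
Buyer share = εs/(εs + |εd|) = 2.7/(2.7 + 2.1) = 0.5625; seller share = |εd|/(εs + |εd|) = 0.4375.
So producers capture 0.4375 of the subsidy.

Producer share = 0.4375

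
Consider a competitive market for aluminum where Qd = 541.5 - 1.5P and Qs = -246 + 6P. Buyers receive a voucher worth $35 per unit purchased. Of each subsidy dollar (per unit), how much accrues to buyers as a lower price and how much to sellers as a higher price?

Buyers gain $28 per unit; sellers gain $7 per unit

Pre-subsidy: 541.5 - 1.5P = -246 + 6P gives P* = 105, Q* = 384.
With the rebate, buyers effectively pay Pb = Ps − 35, where Ps is the price sellers receive.
Demand in terms of Ps becomes Qd = 541.5 − 1.5(Ps − 35) = 594 - 1.5Ps. Setting this equal to supply: 594 - 1.5Ps = -246 + 6Ps, so Ps = 112.
Buyers pay Pb = 112 − 35 = 77; Q' = -246 + 6·112 = 426.
Buyers' price falls by P* − Pb = 105 − 77 = 28; sellers' price rises by Ps − P* = 112 − 105 = 7.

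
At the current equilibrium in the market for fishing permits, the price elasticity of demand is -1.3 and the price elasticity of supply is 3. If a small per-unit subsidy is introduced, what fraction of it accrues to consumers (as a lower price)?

For a small subsidy around the equilibrium, the benefit split depends on the relative slopes, which at a point are proportional to the elasticities.
Buyer share = εs/(εs + |εd|) = 3/(3 + 1.3) = 30/43; seller share = |εd|/(εs + |εd|) = 13/43.

Consumer share = 30/43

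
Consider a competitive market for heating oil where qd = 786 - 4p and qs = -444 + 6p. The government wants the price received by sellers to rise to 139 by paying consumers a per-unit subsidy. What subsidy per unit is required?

Required subsidy s = 40 per unit

At a seller price of 139, quantity supplied is -444 + 6·139 = 390.
Buyers absorb 390 only when they pay pb with 786 − 4·pb = 390, i.e. pb = 99.
s = ps − pb = 139 − 99 = 40.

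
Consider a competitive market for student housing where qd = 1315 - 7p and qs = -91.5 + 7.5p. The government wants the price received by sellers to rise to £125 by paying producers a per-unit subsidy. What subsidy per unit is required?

At a seller price of 125, quantity supplied is -91.5 + 7.5·125 = 846.
Buyers absorb 846 only when they pay pb with 1315 − 7·pb = 846, i.e. pb = 67.
s = ps − pb = 125 − 67 = 58.

Required subsidy s = £58 per unit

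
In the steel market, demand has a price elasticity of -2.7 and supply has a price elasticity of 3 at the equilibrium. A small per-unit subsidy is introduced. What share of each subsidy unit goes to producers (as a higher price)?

For a small subsidy around the equilibrium, the benefit split depends on the relative slopes, which at a point are proportional to the elasticities.
Buyer share = εs/(εs + |εd|) = 3/(3 + 2.7) = 10/19; seller share = |εd|/(εs + |εd|) = 9/19.
So producers capture 9/19 of the subsidy.

Producer share = 9/19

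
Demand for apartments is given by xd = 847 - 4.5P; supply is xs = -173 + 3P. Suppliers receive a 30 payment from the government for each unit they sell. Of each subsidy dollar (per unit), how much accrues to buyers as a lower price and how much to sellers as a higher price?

Pre-subsidy: 847 - 4.5P = -173 + 3P gives P* = 136, x* = 235.
With the subsidy, sellers receive Ps = Pb + 30 for each unit, where Pb is the price buyers pay.
Supply in terms of Pb becomes xs = -173 + 3(Pb + 30) = -83 + 3Pb. Setting this equal to demand: 847 - 4.5Pb = -83 + 3Pb, so Pb = 124.
Sellers receive Ps = 124 + 30 = 154; x' = 847 − 4.5·124 = 289.
Buyers' price falls by P* − Pb = 136 − 124 = 12; sellers' price rises by Ps − P* = 154 − 136 = 18.

Buyers gain 12 per unit; sellers gain 18 per unit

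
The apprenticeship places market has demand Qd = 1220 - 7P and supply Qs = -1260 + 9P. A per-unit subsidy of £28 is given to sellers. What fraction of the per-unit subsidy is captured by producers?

Producer share = 0.4375

Pre-subsidy: 1220 - 7P = -1260 + 9P gives P* = 155, Q* = 135.
With the subsidy, sellers receive Ps = Pb + 28 for each unit, where Pb is the price buyers pay.
Supply in terms of Pb becomes Qs = -1260 + 9(Pb + 28) = -1008 + 9Pb. Setting this equal to demand: 1220 - 7Pb = -1008 + 9Pb, so Pb = 139.25.
Sellers receive Ps = 139.25 + 28 = 167.25; Q' = 1220 − 7·139.25 = 245.25.
Buyers' price falls by P* − Pb = 155 − 139.25 = 15.75; sellers' price rises by Ps − P* = 167.25 − 155 = 12.25.
So producers capture 12.25/28 = 0.4375 of each unit of subsidy.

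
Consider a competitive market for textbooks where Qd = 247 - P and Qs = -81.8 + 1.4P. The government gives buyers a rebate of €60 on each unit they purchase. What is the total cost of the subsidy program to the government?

Pre-subsidy: 247 - P = -81.8 + 1.4P gives P* = 137, Q* = 110.
With the rebate, buyers effectively pay Pb = Ps − 60, where Ps is the price sellers receive.
Demand in terms of Ps becomes Qd = 247 − 1(Ps − 60) = 307 - Ps. Setting this equal to supply: 307 - Ps = -81.8 + 1.4Ps, so Ps = 162.
Buyers pay Pb = 162 − 60 = 102; Q' = -81.8 + 1.4·162 = 145.
Government outlay = subsidy × quantity = 60 × 145 = 8700.

Government cost = €8700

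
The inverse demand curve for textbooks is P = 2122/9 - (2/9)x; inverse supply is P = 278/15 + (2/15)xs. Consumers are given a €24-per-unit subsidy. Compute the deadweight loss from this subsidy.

Pre-subsidy: 2122/9 - (2/9)x = 278/15 + (2/15)x gives x* = 611 and P* = 100.
With the rebate, buyers effectively pay Pb = Ps − 24, where Ps is the price sellers receive.
On the curves, Pb = 2122/9 - (2/9)x and Ps = 278/15 + (2/15)x; the wedge Ps − Pb = 24 gives 278/15 + (2/15)x − (2122/9 - (2/9)x) = 24, so x' = 678.5.
Then Pb = 2122/9 − (2/9)·678.5 = 85 and Ps = 278/15 + (2/15)·678.5 = 109.
The subsidy expands output by 678.5 − 611 = 67.5 past the efficient level; on those units the gap between marginal cost and willingness to pay runs from 0 up to 24.
DWL = ½ × 24 × 67.5 = 810.

Deadweight loss = €810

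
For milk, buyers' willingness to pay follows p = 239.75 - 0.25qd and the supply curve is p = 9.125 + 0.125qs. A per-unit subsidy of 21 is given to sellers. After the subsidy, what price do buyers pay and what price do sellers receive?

Pre-subsidy: 239.75 - 0.25q = 9.125 + 0.125q gives q* = 615 and p* = 86.
With the subsidy, sellers receive ps = pb + 21 for each unit, where pb is the price buyers pay.
On the curves, pb = 239.75 - 0.25q and ps = 9.125 + 0.125q; the wedge ps − pb = 21 gives 9.125 + 0.125q − (239.75 - 0.25q) = 21, so q' = 671.
Then pb = 239.75 − 0.25·671 = 72 and ps = 9.125 + 0.125·671 = 93.

Buyers pay 72; sellers receive 93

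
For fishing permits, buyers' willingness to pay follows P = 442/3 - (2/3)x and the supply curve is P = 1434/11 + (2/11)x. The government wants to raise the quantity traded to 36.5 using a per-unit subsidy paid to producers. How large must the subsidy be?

At x = 36.5, from the demand curve buyers pay Pb = 442/3 − (2/3)·36.5 = 123; from the supply curve sellers need Ps = 1434/11 + (2/11)·36.5 = 137.
The subsidy must fill the gap: s = Ps − Pb = 137 − 123 = 14.

Required subsidy s = 14 per unit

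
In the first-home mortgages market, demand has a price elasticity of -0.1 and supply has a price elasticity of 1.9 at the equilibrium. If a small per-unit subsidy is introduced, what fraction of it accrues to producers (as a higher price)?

For a small subsidy around the equilibrium, the benefit split depends on the relative slopes, which at a point are proportional to the elasticities.
Buyer share = εs/(εs + |εd|) = 1.9/(1.9 + 0.1) = 0.95; seller share = |εd|/(εs + |εd|) = 0.05.
So producers capture 0.05 of the subsidy.

Producer share = 0.05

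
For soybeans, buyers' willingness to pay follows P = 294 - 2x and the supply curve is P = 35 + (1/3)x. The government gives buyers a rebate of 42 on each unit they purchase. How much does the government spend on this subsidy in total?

Pre-subsidy: 294 - 2x = 35 + (1/3)x gives x* = 111 and P* = 72.
With the rebate, buyers effectively pay Pb = Ps − 42, where Ps is the price sellers receive.
On the curves, Pb = 294 - 2x and Ps = 35 + (1/3)x; the wedge Ps − Pb = 42 gives 35 + (1/3)x − (294 - 2x) = 42, so x' = 129.
Then Pb = 294 − 2·129 = 36 and Ps = 35 + (1/3)·129 = 78.
Government outlay = subsidy × quantity = 42 × 129 = 5418.

Government cost = 5418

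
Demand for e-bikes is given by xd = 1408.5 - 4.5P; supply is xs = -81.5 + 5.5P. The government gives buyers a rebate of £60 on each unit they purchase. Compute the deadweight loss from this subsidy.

Deadweight loss = £4455

Pre-subsidy: 1408.5 - 4.5P = -81.5 + 5.5P gives P* = 149, x* = 738.
With the rebate, buyers effectively pay Pb = Ps − 60, where Ps is the price sellers receive.
Demand in terms of Ps becomes xd = 1408.5 − 4.5(Ps − 60) = 1678.5 - 4.5Ps. Setting this equal to supply: 1678.5 - 4.5Ps = -81.5 + 5.5Ps, so Ps = 176.
Buyers pay Pb = 176 − 60 = 116; x' = -81.5 + 5.5·176 = 886.5.
The subsidy expands output by 886.5 − 738 = 148.5 past the efficient level; on those units the gap between marginal cost and willingness to pay runs from 0 up to 60.
DWL = ½ × 60 × 148.5 = 4455.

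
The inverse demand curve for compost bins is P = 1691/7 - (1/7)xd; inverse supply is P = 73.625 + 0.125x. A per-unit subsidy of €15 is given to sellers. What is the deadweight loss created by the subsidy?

Deadweight loss = €420

Pre-subsidy: 1691/7 - (1/7)x = 73.625 + 0.125x gives x* = 627 and P* = 152.
With the subsidy, sellers receive Ps = Pb + 15 for each unit, where Pb is the price buyers pay.
On the curves, Pb = 1691/7 - (1/7)x and Ps = 73.625 + 0.125x; the wedge Ps − Pb = 15 gives 73.625 + 0.125x − (1691/7 - (1/7)x) = 15, so x' = 683.
Then Pb = 1691/7 − (1/7)·683 = 144 and Ps = 73.625 + 0.125·683 = 159.
The subsidy expands output by 683 − 627 = 56 past the efficient level; on those units the gap between marginal cost and willingness to pay runs from 0 up to 15.
DWL = ½ × 15 × 56 = 420.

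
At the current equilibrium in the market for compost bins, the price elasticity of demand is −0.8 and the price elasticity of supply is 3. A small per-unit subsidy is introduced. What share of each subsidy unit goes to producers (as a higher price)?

For a small subsidy around the equilibrium, the benefit split depends on the relative slopes, which at a point are proportional to the elasticities.
Buyer share = εs/(εs + |εd|) = 3/(3 + 0.8) = 15/19; seller share = |εd|/(εs + |εd|) = 4/19.
So producers capture 4/19 of the subsidy.

Producer share = 4/19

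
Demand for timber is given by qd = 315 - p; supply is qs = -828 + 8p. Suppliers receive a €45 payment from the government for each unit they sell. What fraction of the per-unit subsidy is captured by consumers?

Consumer share = 8/9

Pre-subsidy: 315 - p = -828 + 8p gives p* = 127, q* = 188.
With the subsidy, sellers receive ps = pb + 45 for each unit, where pb is the price buyers pay.
Supply in terms of pb becomes qs = -828 + 8(pb + 45) = -468 + 8pb. Setting this equal to demand: 315 - pb = -468 + 8pb, so pb = 87.
Sellers receive ps = 87 + 45 = 132; q' = 315 − 1·87 = 228.
Buyers' price falls by p* − pb = 127 − 87 = 40; sellers' price rises by ps − p* = 132 − 127 = 5.
So consumers capture 40/45 = 8/9 of each unit of subsidy.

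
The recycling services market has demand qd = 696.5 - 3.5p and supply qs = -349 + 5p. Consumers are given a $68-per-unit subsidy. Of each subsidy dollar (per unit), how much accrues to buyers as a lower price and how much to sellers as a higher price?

Pre-subsidy: 696.5 - 3.5p = -349 + 5p gives p* = 123, q* = 266.
With the rebate, buyers effectively pay pb = ps − 68, where ps is the price sellers receive.
Demand in terms of ps becomes qd = 696.5 − 3.5(ps − 68) = 934.5 - 3.5ps. Setting this equal to supply: 934.5 - 3.5ps = -349 + 5ps, so ps = 151.
Buyers pay pb = 151 − 68 = 83; q' = -349 + 5·151 = 406.
Buyers' price falls by p* − pb = 123 − 83 = 40; sellers' price rises by ps − p* = 151 − 123 = 28.

Buyers gain $40 per unit; sellers gain $28 per unit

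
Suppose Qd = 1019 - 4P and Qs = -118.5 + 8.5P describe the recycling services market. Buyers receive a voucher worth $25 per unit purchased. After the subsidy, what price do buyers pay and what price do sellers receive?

Buyers pay $74; sellers receive $99

Pre-subsidy: 1019 - 4P = -118.5 + 8.5P gives P* = 91, Q* = 655.
With the rebate, buyers effectively pay Pb = Ps − 25, where Ps is the price sellers receive.
Demand in terms of Ps becomes Qd = 1019 − 4(Ps − 25) = 1119 - 4Ps. Setting this equal to supply: 1119 - 4Ps = -118.5 + 8.5Ps, so Ps = 99.
Buyers pay Pb = 99 − 25 = 74; Q' = -118.5 + 8.5·99 = 723.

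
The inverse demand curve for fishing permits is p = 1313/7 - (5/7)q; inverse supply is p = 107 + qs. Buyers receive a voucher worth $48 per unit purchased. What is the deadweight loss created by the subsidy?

Pre-subsidy: 1313/7 - (5/7)q = 107 + q gives q* = 47 and p* = 154.
With the rebate, buyers effectively pay pb = ps − 48, where ps is the price sellers receive.
On the curves, pb = 1313/7 - (5/7)q and ps = 107 + q; the wedge ps − pb = 48 gives 107 + q − (1313/7 - (5/7)q) = 48, so q' = 75.
Then pb = 1313/7 − (5/7)·75 = 134 and ps = 107 + 1·75 = 182.
The subsidy expands output by 75 − 47 = 28 past the efficient level; on those units the gap between marginal cost and willingness to pay runs from 0 up to 48.
DWL = ½ × 48 × 28 = 672.

Deadweight loss = $672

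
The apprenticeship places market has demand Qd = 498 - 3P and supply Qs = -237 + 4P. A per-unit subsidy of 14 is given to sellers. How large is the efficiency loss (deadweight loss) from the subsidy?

Pre-subsidy: 498 - 3P = -237 + 4P gives P* = 105, Q* = 183.
With the subsidy, sellers receive Ps = Pb + 14 for each unit, where Pb is the price buyers pay.
Supply in terms of Pb becomes Qs = -237 + 4(Pb + 14) = -181 + 4Pb. Setting this equal to demand: 498 - 3Pb = -181 + 4Pb, so Pb = 97.
Sellers receive Ps = 97 + 14 = 111; Q' = 498 − 3·97 = 207.
The subsidy expands output by 207 − 183 = 24 past the efficient level; on those units the gap between marginal cost and willingness to pay runs from 0 up to 14.
DWL = ½ × 14 × 24 = 168.

Deadweight loss = 168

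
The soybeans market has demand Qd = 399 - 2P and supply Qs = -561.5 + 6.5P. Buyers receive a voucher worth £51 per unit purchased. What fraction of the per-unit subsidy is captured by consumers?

Consumer share = 13/17

Pre-subsidy: 399 - 2P = -561.5 + 6.5P gives P* = 113, Q* = 173.
With the rebate, buyers effectively pay Pb = Ps − 51, where Ps is the price sellers receive.
Demand in terms of Ps becomes Qd = 399 − 2(Ps − 51) = 501 - 2Ps. Setting this equal to supply: 501 - 2Ps = -561.5 + 6.5Ps, so Ps = 125.
Buyers pay Pb = 125 − 51 = 74; Q' = -561.5 + 6.5·125 = 251.
Buyers' price falls by P* − Pb = 113 − 74 = 39; sellers' price rises by Ps − P* = 125 − 113 = 12.
So consumers capture 39/51 = 13/17 of each unit of subsidy.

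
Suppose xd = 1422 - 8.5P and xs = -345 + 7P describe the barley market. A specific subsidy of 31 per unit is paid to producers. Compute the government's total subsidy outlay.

Government cost = 17732

Pre-subsidy: 1422 - 8.5P = -345 + 7P gives P* = 114, x* = 453.
With the subsidy, sellers receive Ps = Pb + 31 for each unit, where Pb is the price buyers pay.
Supply in terms of Pb becomes xs = -345 + 7(Pb + 31) = -128 + 7Pb. Setting this equal to demand: 1422 - 8.5Pb = -128 + 7Pb, so Pb = 100.
Sellers receive Ps = 100 + 31 = 131; x' = 1422 − 8.5·100 = 572.
Government outlay = subsidy × quantity = 31 × 572 = 17732.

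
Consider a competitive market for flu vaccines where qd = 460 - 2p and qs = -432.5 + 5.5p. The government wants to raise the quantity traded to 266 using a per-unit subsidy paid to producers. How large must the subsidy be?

Required subsidy s = 30 per unit

At q = 266, invert demand for the buyer price: pb = (460 − 266)/2 = 97; invert supply for the seller price: ps = (266 − (-432.5))/5.5 = 127.
The subsidy must fill the gap: s = ps − pb = 127 − 97 = 30.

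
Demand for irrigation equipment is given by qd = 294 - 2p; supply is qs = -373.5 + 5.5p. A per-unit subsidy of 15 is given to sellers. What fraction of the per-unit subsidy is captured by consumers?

Pre-subsidy: 294 - 2p = -373.5 + 5.5p gives p* = 89, q* = 116.
With the subsidy, sellers receive ps = pb + 15 for each unit, where pb is the price buyers pay.
Supply in terms of pb becomes qs = -373.5 + 5.5(pb + 15) = -291 + 5.5pb. Setting this equal to demand: 294 - 2pb = -291 + 5.5pb, so pb = 78.
Sellers receive ps = 78 + 15 = 93; q' = 294 − 2·78 = 138.
Buyers' price falls by p* − pb = 89 − 78 = 11; sellers' price rises by ps − p* = 93 − 89 = 4.
So consumers capture 11/15 = 11/15 of each unit of subsidy.

Consumer share = 11/15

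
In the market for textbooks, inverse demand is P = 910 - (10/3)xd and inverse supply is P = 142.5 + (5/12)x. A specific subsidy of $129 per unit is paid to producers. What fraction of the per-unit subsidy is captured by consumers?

Pre-subsidy: 910 - (10/3)x = 142.5 + (5/12)x gives x* = 614/3 and P* = 2050/9.
With the subsidy, sellers receive Ps = Pb + 129 for each unit, where Pb is the price buyers pay.
On the curves, Pb = 910 - (10/3)x and Ps = 142.5 + (5/12)x; the wedge Ps − Pb = 129 gives 142.5 + (5/12)x − (910 - (10/3)x) = 129, so x' = 3586/15.
Then Pb = 910 − (10/3)·(3586/15) = 1018/9 and Ps = 142.5 + (5/12)·(3586/15) = 2179/9.
Buyers' price falls by P* − Pb = 2050/9 − 1018/9 = 344/3; sellers' price rises by Ps − P* = 2179/9 − 2050/9 = 43/3.
So consumers capture (344/3)/129 = 8/9 of each unit of subsidy.

Consumer share = 8/9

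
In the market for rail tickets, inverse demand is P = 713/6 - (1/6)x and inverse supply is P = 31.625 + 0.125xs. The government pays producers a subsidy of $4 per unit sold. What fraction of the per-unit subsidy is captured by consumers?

Pre-subsidy: 713/6 - (1/6)x = 31.625 + 0.125x gives x* = 299 and P* = 69.
With the subsidy, sellers receive Ps = Pb + 4 for each unit, where Pb is the price buyers pay.
On the curves, Pb = 713/6 - (1/6)x and Ps = 31.625 + 0.125x; the wedge Ps − Pb = 4 gives 31.625 + 0.125x − (713/6 - (1/6)x) = 4, so x' = 2189/7.
Then Pb = 713/6 − (1/6)·(2189/7) = 467/7 and Ps = 31.625 + 0.125·(2189/7) = 495/7.
Buyers' price falls by P* − Pb = 69 − 467/7 = 16/7; sellers' price rises by Ps − P* = 495/7 − 69 = 12/7.
So consumers capture (16/7)/4 = 4/7 of each unit of subsidy.

Consumer share = 4/7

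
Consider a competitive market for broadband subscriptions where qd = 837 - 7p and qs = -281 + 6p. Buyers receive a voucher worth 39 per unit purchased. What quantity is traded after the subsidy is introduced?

q' = 361

Pre-subsidy: 837 - 7p = -281 + 6p gives p* = 86, q* = 235.
With the rebate, buyers effectively pay pb = ps − 39, where ps is the price sellers receive.
Demand in terms of ps becomes qd = 837 − 7(ps − 39) = 1110 - 7ps. Setting this equal to supply: 1110 - 7ps = -281 + 6ps, so ps = 107.
Buyers pay pb = 107 − 39 = 68; q' = -281 + 6·107 = 361.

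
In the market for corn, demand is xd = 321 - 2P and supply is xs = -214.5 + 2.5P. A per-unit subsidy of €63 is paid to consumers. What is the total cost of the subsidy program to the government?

Government cost = €9639

Pre-subsidy: 321 - 2P = -214.5 + 2.5P gives P* = 119, x* = 83.
With the rebate, buyers effectively pay Pb = Ps − 63, where Ps is the price sellers receive.
Demand in terms of Ps becomes xd = 321 − 2(Ps − 63) = 447 - 2Ps. Setting this equal to supply: 447 - 2Ps = -214.5 + 2.5Ps, so Ps = 147.
Buyers pay Pb = 147 − 63 = 84; x' = -214.5 + 2.5·147 = 153.
Government outlay = subsidy × quantity = 63 × 153 = 9639.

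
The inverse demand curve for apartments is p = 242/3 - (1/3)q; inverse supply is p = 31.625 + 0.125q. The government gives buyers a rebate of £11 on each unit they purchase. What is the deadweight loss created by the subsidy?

Deadweight loss = £132

Pre-subsidy: 242/3 - (1/3)q = 31.625 + 0.125q gives q* = 107 and p* = 45.
With the rebate, buyers effectively pay pb = ps − 11, where ps is the price sellers receive.
On the curves, pb = 242/3 - (1/3)q and ps = 31.625 + 0.125q; the wedge ps − pb = 11 gives 31.625 + 0.125q − (242/3 - (1/3)q) = 11, so q' = 131.
Then pb = 242/3 − (1/3)·131 = 37 and ps = 31.625 + 0.125·131 = 48.
The subsidy expands output by 131 − 107 = 24 past the efficient level; on those units the gap between marginal cost and willingness to pay runs from 0 up to 11.
DWL = ½ × 11 × 24 = 132.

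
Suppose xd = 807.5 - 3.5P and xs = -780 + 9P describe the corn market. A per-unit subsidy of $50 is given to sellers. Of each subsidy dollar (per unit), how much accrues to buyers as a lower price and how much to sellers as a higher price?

Pre-subsidy: 807.5 - 3.5P = -780 + 9P gives P* = 127, x* = 363.
With the subsidy, sellers receive Ps = Pb + 50 for each unit, where Pb is the price buyers pay.
Supply in terms of Pb becomes xs = -780 + 9(Pb + 50) = -330 + 9Pb. Setting this equal to demand: 807.5 - 3.5Pb = -330 + 9Pb, so Pb = 91.
Sellers receive Ps = 91 + 50 = 141; x' = 807.5 − 3.5·91 = 489.
Buyers' price falls by P* − Pb = 127 − 91 = 36; sellers' price rises by Ps − P* = 141 − 127 = 14.

Buyers gain $36 per unit; sellers gain $14 per unit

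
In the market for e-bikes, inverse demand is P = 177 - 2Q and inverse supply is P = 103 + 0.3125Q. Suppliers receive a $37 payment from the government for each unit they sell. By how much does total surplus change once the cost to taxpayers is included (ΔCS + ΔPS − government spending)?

Net change in total surplus = -$296

Pre-subsidy: 177 - 2Q = 103 + 0.3125Q gives Q* = 32 and P* = 113.
With the subsidy, sellers receive Ps = Pb + 37 for each unit, where Pb is the price buyers pay.
On the curves, Pb = 177 - 2Q and Ps = 103 + 0.3125Q; the wedge Ps − Pb = 37 gives 103 + 0.3125Q − (177 - 2Q) = 37, so Q' = 48.
Then Pb = 177 − 2·48 = 81 and Ps = 103 + 0.3125·48 = 118.
ΔCS = ½(32 + 48)(113 − 81) = 1280; ΔPS = ½(32 + 48)(118 − 113) = 200.
Government spending = 37 × 48 = 1776.
Net change = 1280 + 200 − 1776 = -296. The loss equals the DWL triangle ½·37·16.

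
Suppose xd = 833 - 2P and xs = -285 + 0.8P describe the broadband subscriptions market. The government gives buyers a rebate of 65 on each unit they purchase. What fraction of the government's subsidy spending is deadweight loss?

Pre-subsidy: 833 - 2P = -285 + 0.8P gives P* = 2795/7, x* = 241/7.
With the rebate, buyers effectively pay Pb = Ps − 65, where Ps is the price sellers receive.
Demand in terms of Ps becomes xd = 833 − 2(Ps − 65) = 963 - 2Ps. Setting this equal to supply: 963 - 2Ps = -285 + 0.8Ps, so Ps = 3120/7.
Buyers pay Pb = 3120/7 − 65 = 2665/7; x' = -285 + 0.8·(3120/7) = 501/7.
ΔCS = ½(241/7 + 501/7)(2795/7 − 2665/7) = 6890/7; ΔPS = ½(241/7 + 501/7)(3120/7 − 2795/7) = 17225/7.
Government spending = 65 × 501/7 = 32565/7.
DWL = ½ × 65 × (501/7 − 241/7) = 8450/7; fraction = (8450/7) / (32565/7) = 130/501.

DWL / government spending = 130/501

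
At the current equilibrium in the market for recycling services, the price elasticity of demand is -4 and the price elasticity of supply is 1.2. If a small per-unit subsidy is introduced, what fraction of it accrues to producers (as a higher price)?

Producer share = 10/13

For a small subsidy around the equilibrium, the benefit split depends on the relative slopes, which at a point are proportional to the elasticities.
Buyer share = εs/(εs + |εd|) = 1.2/(1.2 + 4) = 3/13; seller share = |εd|/(εs + |εd|) = 10/13.
So producers capture 10/13 of the subsidy.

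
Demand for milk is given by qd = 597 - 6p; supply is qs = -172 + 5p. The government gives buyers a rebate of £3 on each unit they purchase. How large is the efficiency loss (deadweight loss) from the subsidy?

Pre-subsidy: 597 - 6p = -172 + 5p gives p* = 769/11, q* = 1953/11.
With the rebate, buyers effectively pay pb = ps − 3, where ps is the price sellers receive.
Demand in terms of ps becomes qd = 597 − 6(ps − 3) = 615 - 6ps. Setting this equal to supply: 615 - 6ps = -172 + 5ps, so ps = 787/11.
Buyers pay pb = 787/11 − 3 = 754/11; q' = -172 + 5·(787/11) = 2043/11.
The subsidy expands output by 2043/11 − 1953/11 = 90/11 past the efficient level; on those units the gap between marginal cost and willingness to pay runs from 0 up to 3.
DWL = ½ × 3 × 90/11 = 135/11.

Deadweight loss = 135/11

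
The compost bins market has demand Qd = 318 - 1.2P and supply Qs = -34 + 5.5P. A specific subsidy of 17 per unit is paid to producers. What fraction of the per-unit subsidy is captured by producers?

Producer share = 12/67

Pre-subsidy: 318 - 1.2P = -34 + 5.5P gives P* = 3520/67, Q* = 17082/67.
With the subsidy, sellers receive Ps = Pb + 17 for each unit, where Pb is the price buyers pay.
Supply in terms of Pb becomes Qs = -34 + 5.5(Pb + 17) = 59.5 + 5.5Pb. Setting this equal to demand: 318 - 1.2Pb = 59.5 + 5.5Pb, so Pb = 2585/67.
Sellers receive Ps = 2585/67 + 17 = 3724/67; Q' = 318 − 1.2·(2585/67) = 18204/67.
Buyers' price falls by P* − Pb = 3520/67 − 2585/67 = 935/67; sellers' price rises by Ps − P* = 3724/67 − 3520/67 = 204/67.
So producers capture (204/67)/17 = 12/67 of each unit of subsidy.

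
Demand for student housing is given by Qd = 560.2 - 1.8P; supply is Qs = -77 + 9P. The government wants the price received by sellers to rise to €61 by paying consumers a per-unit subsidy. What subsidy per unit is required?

Required subsidy s = €12 per unit

At a seller price of 61, quantity supplied is -77 + 9·61 = 472.
Buyers absorb 472 only when they pay Pb with 560.2 − 1.8·Pb = 472, i.e. Pb = 49.
s = Ps − Pb = 61 − 49 = 12.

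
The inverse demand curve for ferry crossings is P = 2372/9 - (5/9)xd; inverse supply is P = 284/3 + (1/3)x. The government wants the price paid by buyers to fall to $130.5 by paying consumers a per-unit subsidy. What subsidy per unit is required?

At a buyer price of 130.5, quantity demanded is 474.4 − 1.8·130.5 = 239.5.
Sellers supply 239.5 only when they receive Ps = 284/3 + (1/3)·239.5 = 174.5.
s = Ps − Pb = 174.5 − 130.5 = 44.

Required subsidy s = $44 per unit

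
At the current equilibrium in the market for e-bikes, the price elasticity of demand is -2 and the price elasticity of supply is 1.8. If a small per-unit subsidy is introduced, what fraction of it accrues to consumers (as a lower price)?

For a small subsidy around the equilibrium, the benefit split depends on the relative slopes, which at a point are proportional to the elasticities.
Buyer share = εs/(εs + |εd|) = 1.8/(1.8 + 2) = 9/19; seller share = |εd|/(εs + |εd|) = 10/19.

Consumer share = 9/19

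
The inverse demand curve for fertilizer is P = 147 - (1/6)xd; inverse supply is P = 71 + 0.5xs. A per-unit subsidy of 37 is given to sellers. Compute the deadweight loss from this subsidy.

Deadweight loss = 1026.75

Pre-subsidy: 147 - (1/6)x = 71 + 0.5x gives x* = 114 and P* = 128.
With the subsidy, sellers receive Ps = Pb + 37 for each unit, where Pb is the price buyers pay.
On the curves, Pb = 147 - (1/6)x and Ps = 71 + 0.5x; the wedge Ps − Pb = 37 gives 71 + 0.5x − (147 - (1/6)x) = 37, so x' = 169.5.
Then Pb = 147 − (1/6)·169.5 = 118.75 and Ps = 71 + 0.5·169.5 = 155.75.
The subsidy expands output by 169.5 − 114 = 55.5 past the efficient level; on those units the gap between marginal cost and willingness to pay runs from 0 up to 37.
DWL = ½ × 37 × 55.5 = 1026.75.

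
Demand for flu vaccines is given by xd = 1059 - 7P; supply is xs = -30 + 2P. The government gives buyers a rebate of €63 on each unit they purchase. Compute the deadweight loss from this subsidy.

Pre-subsidy: 1059 - 7P = -30 + 2P gives P* = 121, x* = 212.
With the rebate, buyers effectively pay Pb = Ps − 63, where Ps is the price sellers receive.
Demand in terms of Ps becomes xd = 1059 − 7(Ps − 63) = 1500 - 7Ps. Setting this equal to supply: 1500 - 7Ps = -30 + 2Ps, so Ps = 170.
Buyers pay Pb = 170 − 63 = 107; x' = -30 + 2·170 = 310.
The subsidy expands output by 310 − 212 = 98 past the efficient level; on those units the gap between marginal cost and willingness to pay runs from 0 up to 63.
DWL = ½ × 63 × 98 = 3087.

Deadweight loss = €3087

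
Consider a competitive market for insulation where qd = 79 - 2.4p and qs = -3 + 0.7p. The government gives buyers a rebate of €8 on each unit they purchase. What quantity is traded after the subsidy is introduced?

q' = 3077/155

Pre-subsidy: 79 - 2.4p = -3 + 0.7p gives p* = 820/31, q* = 481/31.
With the rebate, buyers effectively pay pb = ps − 8, where ps is the price sellers receive.
Demand in terms of ps becomes qd = 79 − 2.4(ps − 8) = 98.2 - 2.4ps. Setting this equal to supply: 98.2 - 2.4ps = -3 + 0.7ps, so ps = 1012/31.
Buyers pay pb = 1012/31 − 8 = 764/31; q' = -3 + 0.7·(1012/31) = 3077/155.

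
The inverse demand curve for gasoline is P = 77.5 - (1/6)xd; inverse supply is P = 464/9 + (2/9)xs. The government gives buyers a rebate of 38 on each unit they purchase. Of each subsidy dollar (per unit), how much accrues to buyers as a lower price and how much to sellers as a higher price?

Buyers gain 114/7 per unit; sellers gain 152/7 per unit

Pre-subsidy: 77.5 - (1/6)x = 464/9 + (2/9)x gives x* = 467/7 and P* = 1394/21.
With the rebate, buyers effectively pay Pb = Ps − 38, where Ps is the price sellers receive.
On the curves, Pb = 77.5 - (1/6)x and Ps = 464/9 + (2/9)x; the wedge Ps − Pb = 38 gives 464/9 + (2/9)x − (77.5 - (1/6)x) = 38, so x' = 1151/7.
Then Pb = 77.5 − (1/6)·(1151/7) = 1052/21 and Ps = 464/9 + (2/9)·(1151/7) = 1850/21.
Buyers' price falls by P* − Pb = 1394/21 − 1052/21 = 114/7; sellers' price rises by Ps − P* = 1850/21 − 1394/21 = 152/7.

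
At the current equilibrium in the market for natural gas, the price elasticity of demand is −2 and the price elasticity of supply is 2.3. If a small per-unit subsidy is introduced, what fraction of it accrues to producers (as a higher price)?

Producer share = 20/43

For a small subsidy around the equilibrium, the benefit split depends on the relative slopes, which at a point are proportional to the elasticities.
Buyer share = εs/(εs + |εd|) = 2.3/(2.3 + 2) = 23/43; seller share = |εd|/(εs + |εd|) = 20/43.
So producers capture 20/43 of the subsidy.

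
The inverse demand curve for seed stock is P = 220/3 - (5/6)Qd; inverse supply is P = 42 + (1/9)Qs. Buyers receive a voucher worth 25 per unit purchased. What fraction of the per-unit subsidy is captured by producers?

Producer share = 2/17

Pre-subsidy: 220/3 - (5/6)Q = 42 + (1/9)Q gives Q* = 564/17 and P* = 2330/51.
With the rebate, buyers effectively pay Pb = Ps − 25, where Ps is the price sellers receive.
On the curves, Pb = 220/3 - (5/6)Q and Ps = 42 + (1/9)Q; the wedge Ps − Pb = 25 gives 42 + (1/9)Q − (220/3 - (5/6)Q) = 25, so Q' = 1014/17.
Then Pb = 220/3 − (5/6)·(1014/17) = 1205/51 and Ps = 42 + (1/9)·(1014/17) = 2480/51.
Buyers' price falls by P* − Pb = 2330/51 − 1205/51 = 375/17; sellers' price rises by Ps − P* = 2480/51 − 2330/51 = 50/17.
So producers capture (50/17)/25 = 2/17 of each unit of subsidy.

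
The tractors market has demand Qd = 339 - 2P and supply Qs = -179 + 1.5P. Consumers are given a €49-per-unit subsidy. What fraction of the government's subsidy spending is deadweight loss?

Pre-subsidy: 339 - 2P = -179 + 1.5P gives P* = 148, Q* = 43.
With the rebate, buyers effectively pay Pb = Ps − 49, where Ps is the price sellers receive.
Demand in terms of Ps becomes Qd = 339 − 2(Ps − 49) = 437 - 2Ps. Setting this equal to supply: 437 - 2Ps = -179 + 1.5Ps, so Ps = 176.
Buyers pay Pb = 176 − 49 = 127; Q' = -179 + 1.5·176 = 85.
ΔCS = ½(43 + 85)(148 − 127) = 1344; ΔPS = ½(43 + 85)(176 − 148) = 1792.
Government spending = 49 × 85 = 4165.
DWL = ½ × 49 × (85 − 43) = 1029; fraction = 1029 / 4165 = 21/85.

DWL / government spending = 21/85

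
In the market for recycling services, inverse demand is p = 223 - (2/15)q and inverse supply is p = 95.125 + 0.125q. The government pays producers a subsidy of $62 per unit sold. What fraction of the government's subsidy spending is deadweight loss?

DWL / government spending = 8/49

Pre-subsidy: 223 - (2/15)q = 95.125 + 0.125q gives q* = 495 and p* = 157.
With the subsidy, sellers receive ps = pb + 62 for each unit, where pb is the price buyers pay.
On the curves, pb = 223 - (2/15)q and ps = 95.125 + 0.125q; the wedge ps − pb = 62 gives 95.125 + 0.125q − (223 - (2/15)q) = 62, so q' = 735.
Then pb = 223 − (2/15)·735 = 125 and ps = 95.125 + 0.125·735 = 187.
ΔCS = ½(495 + 735)(157 − 125) = 19680; ΔPS = ½(495 + 735)(187 − 157) = 18450.
Government spending = 62 × 735 = 45570.
DWL = ½ × 62 × (735 − 495) = 7440; fraction = 7440 / 45570 = 8/49.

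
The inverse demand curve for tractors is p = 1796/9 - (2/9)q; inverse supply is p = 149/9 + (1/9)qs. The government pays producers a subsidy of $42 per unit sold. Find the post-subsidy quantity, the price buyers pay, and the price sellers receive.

q' = 675; buyers pay 446/9; sellers receive 824/9

Pre-subsidy: 1796/9 - (2/9)q = 149/9 + (1/9)q gives q* = 549 and p* = 698/9.
With the subsidy, sellers receive ps = pb + 42 for each unit, where pb is the price buyers pay.
On the curves, pb = 1796/9 - (2/9)q and ps = 149/9 + (1/9)q; the wedge ps − pb = 42 gives 149/9 + (1/9)q − (1796/9 - (2/9)q) = 42, so q' = 675.
Then pb = 1796/9 − (2/9)·675 = 446/9 and ps = 149/9 + (1/9)·675 = 824/9.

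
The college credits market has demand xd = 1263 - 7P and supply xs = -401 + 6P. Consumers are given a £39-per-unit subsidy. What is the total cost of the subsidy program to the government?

Pre-subsidy: 1263 - 7P = -401 + 6P gives P* = 128, x* = 367.
With the rebate, buyers effectively pay Pb = Ps − 39, where Ps is the price sellers receive.
Demand in terms of Ps becomes xd = 1263 − 7(Ps − 39) = 1536 - 7Ps. Setting this equal to supply: 1536 - 7Ps = -401 + 6Ps, so Ps = 149.
Buyers pay Pb = 149 − 39 = 110; x' = -401 + 6·149 = 493.
Government outlay = subsidy × quantity = 39 × 493 = 19227.

Government cost = £19227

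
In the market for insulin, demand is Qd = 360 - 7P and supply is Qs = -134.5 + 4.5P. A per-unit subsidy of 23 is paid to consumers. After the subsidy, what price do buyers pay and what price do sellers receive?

Pre-subsidy: 360 - 7P = -134.5 + 4.5P gives P* = 43, Q* = 59.
With the rebate, buyers effectively pay Pb = Ps − 23, where Ps is the price sellers receive.
Demand in terms of Ps becomes Qd = 360 − 7(Ps − 23) = 521 - 7Ps. Setting this equal to supply: 521 - 7Ps = -134.5 + 4.5Ps, so Ps = 57.
Buyers pay Pb = 57 − 23 = 34; Q' = -134.5 + 4.5·57 = 122.

Buyers pay 34; sellers receive 57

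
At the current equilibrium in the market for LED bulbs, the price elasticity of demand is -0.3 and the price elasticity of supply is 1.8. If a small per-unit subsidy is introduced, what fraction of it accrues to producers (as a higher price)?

Producer share = 1/7

For a small subsidy around the equilibrium, the benefit split depends on the relative slopes, which at a point are proportional to the elasticities.
Buyer share = εs/(εs + |εd|) = 1.8/(1.8 + 0.3) = 6/7; seller share = |εd|/(εs + |εd|) = 1/7.
So producers capture 1/7 of the subsidy.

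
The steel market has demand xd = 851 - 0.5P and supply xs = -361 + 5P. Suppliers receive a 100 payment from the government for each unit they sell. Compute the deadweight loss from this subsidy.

Deadweight loss = 25000/11

Pre-subsidy: 851 - 0.5P = -361 + 5P gives P* = 2424/11, x* = 8149/11.
With the subsidy, sellers receive Ps = Pb + 100 for each unit, where Pb is the price buyers pay.
Supply in terms of Pb becomes xs = -361 + 5(Pb + 100) = 139 + 5Pb. Setting this equal to demand: 851 - 0.5Pb = 139 + 5Pb, so Pb = 1424/11.
Sellers receive Ps = 1424/11 + 100 = 2524/11; x' = 851 − 0.5·(1424/11) = 8649/11.
The subsidy expands output by 8649/11 − 8149/11 = 500/11 past the efficient level; on those units the gap between marginal cost and willingness to pay runs from 0 up to 100.
DWL = ½ × 100 × 500/11 = 25000/11.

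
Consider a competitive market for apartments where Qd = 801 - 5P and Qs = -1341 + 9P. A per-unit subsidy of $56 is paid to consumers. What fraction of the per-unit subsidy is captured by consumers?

Pre-subsidy: 801 - 5P = -1341 + 9P gives P* = 153, Q* = 36.
With the rebate, buyers effectively pay Pb = Ps − 56, where Ps is the price sellers receive.
Demand in terms of Ps becomes Qd = 801 − 5(Ps − 56) = 1081 - 5Ps. Setting this equal to supply: 1081 - 5Ps = -1341 + 9Ps, so Ps = 173.
Buyers pay Pb = 173 − 56 = 117; Q' = -1341 + 9·173 = 216.
Buyers' price falls by P* − Pb = 153 − 117 = 36; sellers' price rises by Ps − P* = 173 − 153 = 20.
So consumers capture 36/56 = 9/14 of each unit of subsidy.

Consumer share = 9/14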